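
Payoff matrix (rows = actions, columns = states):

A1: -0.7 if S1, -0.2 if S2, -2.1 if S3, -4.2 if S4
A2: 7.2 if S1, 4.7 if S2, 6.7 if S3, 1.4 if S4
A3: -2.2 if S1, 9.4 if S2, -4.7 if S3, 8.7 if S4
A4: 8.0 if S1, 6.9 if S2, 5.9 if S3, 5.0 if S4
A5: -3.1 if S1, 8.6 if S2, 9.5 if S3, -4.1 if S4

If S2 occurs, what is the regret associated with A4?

Best payoff under S2 is 9.4.
Regret = 9.4 − 6.9 = 2.5.

2.5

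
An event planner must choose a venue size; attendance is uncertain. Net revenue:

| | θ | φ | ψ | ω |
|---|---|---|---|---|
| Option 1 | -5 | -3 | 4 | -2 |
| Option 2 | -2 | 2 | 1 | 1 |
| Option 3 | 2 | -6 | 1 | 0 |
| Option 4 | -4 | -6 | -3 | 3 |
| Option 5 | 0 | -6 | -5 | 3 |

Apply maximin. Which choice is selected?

Option 2

Row minima: Option 1=-5, Option 2=-2, Option 3=-6, Option 4=-6, Option 5=-6
Best worst-case = -2 → Option 2.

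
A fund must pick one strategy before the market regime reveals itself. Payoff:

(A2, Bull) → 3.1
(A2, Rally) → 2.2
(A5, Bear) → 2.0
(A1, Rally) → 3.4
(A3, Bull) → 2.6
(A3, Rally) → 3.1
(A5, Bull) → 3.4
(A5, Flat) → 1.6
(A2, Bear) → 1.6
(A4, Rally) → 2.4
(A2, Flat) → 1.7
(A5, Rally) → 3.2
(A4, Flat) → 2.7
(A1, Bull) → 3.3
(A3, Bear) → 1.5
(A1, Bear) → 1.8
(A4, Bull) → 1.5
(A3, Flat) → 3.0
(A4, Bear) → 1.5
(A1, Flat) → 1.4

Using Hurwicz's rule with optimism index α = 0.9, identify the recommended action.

A1: 0.9·3.4 + 0.1·1.4 = 3.2
A2: 0.9·3.1 + 0.1·1.6 = 2.95
A3: 0.9·3.1 + 0.1·1.5 = 2.94
A4: 0.9·2.7 + 0.1·1.5 = 2.58
A5: 0.9·3.4 + 0.1·1.6 = 3.22
Highest Hurwicz score = 3.22 → A5.

A5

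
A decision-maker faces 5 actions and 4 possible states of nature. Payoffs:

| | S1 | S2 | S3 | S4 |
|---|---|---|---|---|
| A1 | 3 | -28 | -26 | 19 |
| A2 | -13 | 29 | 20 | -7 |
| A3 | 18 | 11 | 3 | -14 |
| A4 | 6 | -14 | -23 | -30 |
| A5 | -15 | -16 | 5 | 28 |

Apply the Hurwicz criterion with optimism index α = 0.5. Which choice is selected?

A1: 0.5·19 + 0.5·(-28) = -4.5
A2: 0.5·29 + 0.5·(-13) = 8
A3: 0.5·18 + 0.5·(-14) = 2
A4: 0.5·6 + 0.5·(-30) = -12
A5: 0.5·28 + 0.5·(-16) = 6
Highest Hurwicz score = 8 → A2.

A2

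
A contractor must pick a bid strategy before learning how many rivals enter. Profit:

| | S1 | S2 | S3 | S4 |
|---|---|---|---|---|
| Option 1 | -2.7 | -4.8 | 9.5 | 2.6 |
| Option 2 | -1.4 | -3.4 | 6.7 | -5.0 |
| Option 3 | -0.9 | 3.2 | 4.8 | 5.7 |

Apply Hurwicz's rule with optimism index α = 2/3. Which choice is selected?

Option 1: 2/3·9.5 + 1/3·(-4.8) = 71/15
Option 2: 2/3·6.7 + 1/3·(-5.0) = 2.8
Option 3: 2/3·5.7 + 1/3·(-0.9) = 3.5
Highest Hurwicz score = 71/15 → Option 1.

Option 1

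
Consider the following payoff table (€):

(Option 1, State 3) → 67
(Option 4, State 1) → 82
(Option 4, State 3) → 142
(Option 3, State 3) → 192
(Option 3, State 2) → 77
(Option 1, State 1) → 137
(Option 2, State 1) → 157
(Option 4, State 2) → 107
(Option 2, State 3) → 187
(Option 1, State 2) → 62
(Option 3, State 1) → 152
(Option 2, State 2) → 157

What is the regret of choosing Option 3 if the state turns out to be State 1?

5

Best payoff under State 1 is 157.
Regret = 157 − 152 = 5.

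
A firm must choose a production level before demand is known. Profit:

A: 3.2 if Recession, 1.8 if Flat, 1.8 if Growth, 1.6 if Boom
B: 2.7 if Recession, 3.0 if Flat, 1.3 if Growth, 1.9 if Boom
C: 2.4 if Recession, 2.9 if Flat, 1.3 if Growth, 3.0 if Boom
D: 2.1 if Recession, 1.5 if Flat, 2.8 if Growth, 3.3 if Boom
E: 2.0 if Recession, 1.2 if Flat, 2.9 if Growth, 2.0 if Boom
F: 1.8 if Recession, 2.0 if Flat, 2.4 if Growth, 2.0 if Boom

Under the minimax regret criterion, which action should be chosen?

Column bests: Recession=3.2, Flat=3.0, Growth=2.9, Boom=3.3.
A regrets: 0.0, 1.2, 1.1, 1.7 → max 1.7
B regrets: 0.5, 0.0, 1.6, 1.4 → max 1.6
C regrets: 0.8, 0.1, 1.6, 0.3 → max 1.6
D regrets: 1.1, 1.5, 0.1, 0.0 → max 1.5
E regrets: 1.2, 1.8, 0.0, 1.3 → max 1.8
F regrets: 1.4, 1.0, 0.5, 1.3 → max 1.4
Smallest max regret = 1.4 → F.

F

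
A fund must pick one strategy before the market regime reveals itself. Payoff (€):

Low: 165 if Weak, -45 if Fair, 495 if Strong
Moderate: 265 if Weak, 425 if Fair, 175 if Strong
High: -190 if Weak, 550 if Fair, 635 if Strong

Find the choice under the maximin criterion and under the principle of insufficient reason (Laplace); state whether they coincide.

Row minima: Low=-45, Moderate=175, High=-190
Best worst-case = 175 → Moderate.
Row averages: Low=205, Moderate=865/3, High=995/3
Highest average = 995/3 → High.

maximin → Moderate; laplace → High (disagree)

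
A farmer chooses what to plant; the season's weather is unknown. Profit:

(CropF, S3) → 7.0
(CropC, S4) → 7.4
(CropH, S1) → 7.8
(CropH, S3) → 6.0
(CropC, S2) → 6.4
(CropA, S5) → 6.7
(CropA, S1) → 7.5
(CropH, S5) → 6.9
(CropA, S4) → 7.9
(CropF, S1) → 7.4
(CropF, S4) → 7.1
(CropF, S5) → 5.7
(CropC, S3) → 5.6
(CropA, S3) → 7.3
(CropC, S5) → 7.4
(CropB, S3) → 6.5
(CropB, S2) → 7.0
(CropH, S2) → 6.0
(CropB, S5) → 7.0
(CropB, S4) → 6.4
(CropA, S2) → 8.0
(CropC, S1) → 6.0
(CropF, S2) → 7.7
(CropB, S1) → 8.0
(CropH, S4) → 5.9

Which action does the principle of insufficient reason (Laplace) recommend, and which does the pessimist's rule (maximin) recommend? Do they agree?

laplace → CropA; maximin → CropA (agree)

Row averages: CropH=6.52, CropF=6.98, CropC=6.56, CropA=7.48, CropB=6.98
Highest average = 7.48 → CropA.
Row minima: CropH=5.9, CropF=5.7, CropC=5.6, CropA=6.7, CropB=6.4
Best worst-case = 6.7 → CropA.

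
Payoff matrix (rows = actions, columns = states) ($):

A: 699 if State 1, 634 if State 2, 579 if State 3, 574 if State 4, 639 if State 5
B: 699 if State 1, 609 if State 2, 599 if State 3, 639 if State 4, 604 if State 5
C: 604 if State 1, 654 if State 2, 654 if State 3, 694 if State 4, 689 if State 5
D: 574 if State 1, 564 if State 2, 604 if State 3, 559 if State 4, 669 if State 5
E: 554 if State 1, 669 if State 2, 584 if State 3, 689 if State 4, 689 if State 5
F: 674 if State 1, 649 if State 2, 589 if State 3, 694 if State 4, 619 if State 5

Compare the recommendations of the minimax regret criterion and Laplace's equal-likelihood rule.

minimax regret → F; laplace → C (disagree)

Column bests: State 1=699, State 2=669, State 3=654, State 4=694, State 5=689.
A regrets: 0, 35, 75, 120, 50 → max 120
B regrets: 0, 60, 55, 55, 85 → max 85
C regrets: 95, 15, 0, 0, 0 → max 95
D regrets: 125, 105, 50, 135, 20 → max 135
E regrets: 145, 0, 70, 5, 0 → max 145
F regrets: 25, 20, 65, 0, 70 → max 70
Smallest max regret = 70 → F.
Row averages: A=625, B=630, C=659, D=594, E=637, F=645
Highest average = 659 → C.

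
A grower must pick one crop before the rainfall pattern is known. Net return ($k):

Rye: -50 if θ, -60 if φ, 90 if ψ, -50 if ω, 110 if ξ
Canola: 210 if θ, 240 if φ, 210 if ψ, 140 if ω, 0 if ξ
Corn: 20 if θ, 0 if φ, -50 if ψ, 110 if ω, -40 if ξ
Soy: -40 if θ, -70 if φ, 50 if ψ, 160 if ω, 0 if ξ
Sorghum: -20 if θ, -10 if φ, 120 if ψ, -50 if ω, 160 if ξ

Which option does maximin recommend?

Canola

Row minima: Rye=-60, Canola=0, Corn=-50, Soy=-70, Sorghum=-50
Best worst-case = 0 → Canola.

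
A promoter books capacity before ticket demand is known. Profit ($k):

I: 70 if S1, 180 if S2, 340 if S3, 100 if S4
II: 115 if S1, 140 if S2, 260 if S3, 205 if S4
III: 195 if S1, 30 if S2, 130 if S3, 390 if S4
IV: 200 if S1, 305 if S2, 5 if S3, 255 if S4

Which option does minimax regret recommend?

Column bests: S1=200, S2=305, S3=340, S4=390.
I regrets: 130, 125, 0, 290 → max 290
II regrets: 85, 165, 80, 185 → max 185
III regrets: 5, 275, 210, 0 → max 275
IV regrets: 0, 0, 335, 135 → max 335
Smallest max regret = 185 → II.

II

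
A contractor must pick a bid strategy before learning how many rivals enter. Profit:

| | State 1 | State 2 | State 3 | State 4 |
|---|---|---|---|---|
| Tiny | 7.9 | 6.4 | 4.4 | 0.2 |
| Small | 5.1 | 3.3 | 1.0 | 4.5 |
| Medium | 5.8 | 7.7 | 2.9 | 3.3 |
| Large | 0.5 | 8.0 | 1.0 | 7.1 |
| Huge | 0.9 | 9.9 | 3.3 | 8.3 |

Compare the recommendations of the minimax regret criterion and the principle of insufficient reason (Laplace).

Column bests: State 1=7.9, State 2=9.9, State 3=4.4, State 4=8.3.
Tiny regrets: 0.0, 3.5, 0.0, 8.1 → max 8.1
Small regrets: 2.8, 6.6, 3.4, 3.8 → max 6.6
Medium regrets: 2.1, 2.2, 1.5, 5.0 → max 5.0
Large regrets: 7.4, 1.9, 3.4, 1.2 → max 7.4
Huge regrets: 7.0, 0.0, 1.1, 0.0 → max 7.0
Smallest max regret = 5.0 → Medium.
Row averages: Tiny=4.725, Small=3.475, Medium=4.925, Large=4.15, Huge=5.6
Highest average = 5.6 → Huge.

minimax regret → Medium; laplace → Huge (disagree)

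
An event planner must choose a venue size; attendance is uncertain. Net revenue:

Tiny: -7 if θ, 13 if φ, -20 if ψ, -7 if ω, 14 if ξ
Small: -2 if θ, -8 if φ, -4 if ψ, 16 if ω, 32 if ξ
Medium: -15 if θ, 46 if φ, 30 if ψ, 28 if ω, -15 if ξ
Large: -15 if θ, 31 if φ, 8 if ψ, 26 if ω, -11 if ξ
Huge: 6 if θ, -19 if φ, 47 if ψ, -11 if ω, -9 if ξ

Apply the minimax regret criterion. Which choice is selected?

Large

Column bests: θ=6, φ=46, ψ=47, ω=28, ξ=32.
Tiny regrets: 13, 33, 67, 35, 18 → max 67
Small regrets: 8, 54, 51, 12, 0 → max 54
Medium regrets: 21, 0, 17, 0, 47 → max 47
Large regrets: 21, 15, 39, 2, 43 → max 43
Huge regrets: 0, 65, 0, 39, 41 → max 65
Smallest max regret = 43 → Large.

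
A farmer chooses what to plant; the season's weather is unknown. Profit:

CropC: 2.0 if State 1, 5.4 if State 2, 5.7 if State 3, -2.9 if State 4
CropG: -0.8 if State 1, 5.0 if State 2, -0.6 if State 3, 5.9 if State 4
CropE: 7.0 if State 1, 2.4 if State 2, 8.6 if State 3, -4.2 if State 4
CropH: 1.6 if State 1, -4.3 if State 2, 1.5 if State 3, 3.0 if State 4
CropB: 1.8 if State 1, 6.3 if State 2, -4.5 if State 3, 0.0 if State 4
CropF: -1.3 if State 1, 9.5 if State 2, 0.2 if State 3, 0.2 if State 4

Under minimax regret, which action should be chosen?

Column bests: State 1=7.0, State 2=9.5, State 3=8.6, State 4=5.9.
CropC regrets: 5.0, 4.1, 2.9, 8.8 → max 8.8
CropG regrets: 7.8, 4.5, 9.2, 0.0 → max 9.2
CropE regrets: 0.0, 7.1, 0.0, 10.1 → max 10.1
CropH regrets: 5.4, 13.8, 7.1, 2.9 → max 13.8
CropB regrets: 5.2, 3.2, 13.1, 5.9 → max 13.1
CropF regrets: 8.3, 0.0, 8.4, 5.7 → max 8.4
Smallest max regret = 8.4 → CropF.

CropF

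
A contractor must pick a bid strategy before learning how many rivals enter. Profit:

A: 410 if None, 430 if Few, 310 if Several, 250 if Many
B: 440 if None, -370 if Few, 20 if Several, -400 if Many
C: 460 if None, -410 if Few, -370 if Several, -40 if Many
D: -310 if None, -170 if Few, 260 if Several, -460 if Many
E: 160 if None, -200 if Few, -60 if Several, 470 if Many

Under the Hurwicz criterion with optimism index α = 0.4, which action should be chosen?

A

A: 0.4·430 + 0.6·250 = 322
B: 0.4·440 + 0.6·(-400) = -64
C: 0.4·460 + 0.6·(-410) = -62
D: 0.4·260 + 0.6·(-460) = -172
E: 0.4·470 + 0.6·(-200) = 68
Highest Hurwicz score = 322 → A.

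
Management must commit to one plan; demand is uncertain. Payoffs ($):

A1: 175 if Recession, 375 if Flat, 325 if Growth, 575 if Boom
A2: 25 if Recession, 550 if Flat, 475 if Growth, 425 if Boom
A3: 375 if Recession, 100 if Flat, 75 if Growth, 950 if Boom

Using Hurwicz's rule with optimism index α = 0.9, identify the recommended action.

A1: 0.9·575 + 0.1·175 = 535
A2: 0.9·550 + 0.1·25 = 497.5
A3: 0.9·950 + 0.1·75 = 862.5
Highest Hurwicz score = 862.5 → A3.

A3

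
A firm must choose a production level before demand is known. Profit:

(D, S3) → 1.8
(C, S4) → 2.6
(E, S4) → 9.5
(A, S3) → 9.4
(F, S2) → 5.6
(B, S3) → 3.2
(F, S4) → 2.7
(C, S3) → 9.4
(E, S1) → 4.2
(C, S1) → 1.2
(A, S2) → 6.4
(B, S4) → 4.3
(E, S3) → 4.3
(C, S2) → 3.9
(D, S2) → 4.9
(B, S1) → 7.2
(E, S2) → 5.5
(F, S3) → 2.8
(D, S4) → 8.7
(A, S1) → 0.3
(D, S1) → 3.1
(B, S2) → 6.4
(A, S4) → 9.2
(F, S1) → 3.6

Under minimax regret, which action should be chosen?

Column bests: S1=7.2, S2=6.4, S3=9.4, S4=9.5.
A regrets: 6.9, 0.0, 0.0, 0.3 → max 6.9
B regrets: 0.0, 0.0, 6.2, 5.2 → max 6.2
C regrets: 6.0, 2.5, 0.0, 6.9 → max 6.9
D regrets: 4.1, 1.5, 7.6, 0.8 → max 7.6
E regrets: 3.0, 0.9, 5.1, 0.0 → max 5.1
F regrets: 3.6, 0.8, 6.6, 6.8 → max 6.8
Smallest max regret = 5.1 → E.

E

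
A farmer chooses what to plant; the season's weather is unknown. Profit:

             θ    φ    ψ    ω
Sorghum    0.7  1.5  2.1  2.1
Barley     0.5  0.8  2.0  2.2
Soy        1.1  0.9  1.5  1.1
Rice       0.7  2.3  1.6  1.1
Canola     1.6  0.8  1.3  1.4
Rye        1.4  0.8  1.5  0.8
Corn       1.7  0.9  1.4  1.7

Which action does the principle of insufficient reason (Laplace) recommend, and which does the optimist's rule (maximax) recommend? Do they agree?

laplace → Sorghum; maximax → Rice (disagree)

Row averages: Sorghum=1.6, Barley=1.375, Soy=1.15, Rice=1.425, Canola=1.275, Rye=1.125, Corn=1.425
Highest average = 1.6 → Sorghum.
Row maxima: Sorghum=2.1, Barley=2.2, Soy=1.5, Rice=2.3, Canola=1.6, Rye=1.5, Corn=1.7
Best best-case = 2.3 → Rice.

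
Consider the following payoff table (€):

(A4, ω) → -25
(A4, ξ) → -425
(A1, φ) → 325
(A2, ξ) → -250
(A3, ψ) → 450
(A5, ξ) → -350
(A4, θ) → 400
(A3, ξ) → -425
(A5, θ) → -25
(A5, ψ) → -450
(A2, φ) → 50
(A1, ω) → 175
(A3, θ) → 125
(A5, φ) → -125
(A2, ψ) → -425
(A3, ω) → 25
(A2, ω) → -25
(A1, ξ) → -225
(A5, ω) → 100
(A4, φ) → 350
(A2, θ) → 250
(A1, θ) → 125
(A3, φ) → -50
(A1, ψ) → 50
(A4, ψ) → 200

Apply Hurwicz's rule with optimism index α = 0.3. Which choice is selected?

A1: 0.3·325 + 0.7·(-225) = -60
A2: 0.3·250 + 0.7·(-425) = -222.5
A3: 0.3·450 + 0.7·(-425) = -162.5
A4: 0.3·400 + 0.7·(-425) = -177.5
A5: 0.3·100 + 0.7·(-450) = -285
Highest Hurwicz score = -60 → A1.

A1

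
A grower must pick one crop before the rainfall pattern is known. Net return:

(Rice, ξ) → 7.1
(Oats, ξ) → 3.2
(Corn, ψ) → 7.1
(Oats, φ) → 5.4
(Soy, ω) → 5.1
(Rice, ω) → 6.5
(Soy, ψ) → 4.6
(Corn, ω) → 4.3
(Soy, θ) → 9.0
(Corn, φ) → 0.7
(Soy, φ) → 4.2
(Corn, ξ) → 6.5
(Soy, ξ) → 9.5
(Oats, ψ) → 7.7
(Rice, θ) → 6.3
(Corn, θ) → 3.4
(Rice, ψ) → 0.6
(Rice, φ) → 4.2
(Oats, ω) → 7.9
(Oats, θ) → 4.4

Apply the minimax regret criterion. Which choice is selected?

Column bests: θ=9.0, φ=5.4, ψ=7.7, ω=7.9, ξ=9.5.
Oats regrets: 4.6, 0.0, 0.0, 0.0, 6.3 → max 6.3
Soy regrets: 0.0, 1.2, 3.1, 2.8, 0.0 → max 3.1
Rice regrets: 2.7, 1.2, 7.1, 1.4, 2.4 → max 7.1
Corn regrets: 5.6, 4.7, 0.6, 3.6, 3.0 → max 5.6
Smallest max regret = 3.1 → Soy.

Soy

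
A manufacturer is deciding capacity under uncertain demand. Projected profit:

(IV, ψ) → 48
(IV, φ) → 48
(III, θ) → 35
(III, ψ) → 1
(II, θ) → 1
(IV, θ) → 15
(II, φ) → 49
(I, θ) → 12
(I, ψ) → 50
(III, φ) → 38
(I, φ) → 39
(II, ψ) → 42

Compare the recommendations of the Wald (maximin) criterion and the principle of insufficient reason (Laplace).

maximin → IV; laplace → IV (agree)

Row minima: I=12, II=1, III=1, IV=15
Best worst-case = 15 → IV.
Row averages: I=101/3, II=92/3, III=74/3, IV=37
Highest average = 37 → IV.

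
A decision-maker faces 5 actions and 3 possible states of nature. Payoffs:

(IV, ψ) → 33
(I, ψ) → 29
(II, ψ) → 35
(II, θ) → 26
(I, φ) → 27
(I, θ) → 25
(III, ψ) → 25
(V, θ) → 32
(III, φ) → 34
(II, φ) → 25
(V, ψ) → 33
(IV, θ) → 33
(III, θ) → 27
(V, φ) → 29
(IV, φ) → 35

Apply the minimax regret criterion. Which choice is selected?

Column bests: θ=33, φ=35, ψ=35.
I regrets: 8, 8, 6 → max 8
II regrets: 7, 10, 0 → max 10
III regrets: 6, 1, 10 → max 10
IV regrets: 0, 0, 2 → max 2
V regrets: 1, 6, 2 → max 6
Smallest max regret = 2 → IV.

IV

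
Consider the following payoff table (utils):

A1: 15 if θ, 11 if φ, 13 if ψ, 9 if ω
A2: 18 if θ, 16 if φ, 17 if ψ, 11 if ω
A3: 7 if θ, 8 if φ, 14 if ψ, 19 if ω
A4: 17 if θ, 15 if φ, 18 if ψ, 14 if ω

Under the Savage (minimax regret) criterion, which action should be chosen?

A4

Column bests: θ=18, φ=16, ψ=18, ω=19.
A1 regrets: 3, 5, 5, 10 → max 10
A2 regrets: 0, 0, 1, 8 → max 8
A3 regrets: 11, 8, 4, 0 → max 11
A4 regrets: 1, 1, 0, 5 → max 5
Smallest max regret = 5 → A4.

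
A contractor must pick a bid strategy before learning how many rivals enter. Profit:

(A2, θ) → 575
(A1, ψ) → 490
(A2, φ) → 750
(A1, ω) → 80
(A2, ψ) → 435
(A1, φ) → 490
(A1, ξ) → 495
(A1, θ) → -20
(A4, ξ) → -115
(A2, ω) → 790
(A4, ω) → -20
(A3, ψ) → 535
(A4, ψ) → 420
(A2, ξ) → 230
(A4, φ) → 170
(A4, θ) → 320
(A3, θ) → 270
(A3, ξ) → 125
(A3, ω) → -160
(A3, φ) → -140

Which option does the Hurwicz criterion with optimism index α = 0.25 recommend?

A2

A1: 0.25·495 + 0.75·(-20) = 108.75
A2: 0.25·790 + 0.75·230 = 370
A3: 0.25·535 + 0.75·(-160) = 13.75
A4: 0.25·420 + 0.75·(-115) = 18.75
Highest Hurwicz score = 370 → A2.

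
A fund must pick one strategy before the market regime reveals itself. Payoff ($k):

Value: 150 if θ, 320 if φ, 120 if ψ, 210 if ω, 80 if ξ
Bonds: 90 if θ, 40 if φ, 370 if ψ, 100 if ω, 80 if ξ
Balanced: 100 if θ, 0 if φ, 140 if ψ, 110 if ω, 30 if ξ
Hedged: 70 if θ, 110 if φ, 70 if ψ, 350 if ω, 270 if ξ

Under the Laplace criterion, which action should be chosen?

Value

Row averages: Value=176, Bonds=136, Balanced=76, Hedged=174
Highest average = 176 → Value.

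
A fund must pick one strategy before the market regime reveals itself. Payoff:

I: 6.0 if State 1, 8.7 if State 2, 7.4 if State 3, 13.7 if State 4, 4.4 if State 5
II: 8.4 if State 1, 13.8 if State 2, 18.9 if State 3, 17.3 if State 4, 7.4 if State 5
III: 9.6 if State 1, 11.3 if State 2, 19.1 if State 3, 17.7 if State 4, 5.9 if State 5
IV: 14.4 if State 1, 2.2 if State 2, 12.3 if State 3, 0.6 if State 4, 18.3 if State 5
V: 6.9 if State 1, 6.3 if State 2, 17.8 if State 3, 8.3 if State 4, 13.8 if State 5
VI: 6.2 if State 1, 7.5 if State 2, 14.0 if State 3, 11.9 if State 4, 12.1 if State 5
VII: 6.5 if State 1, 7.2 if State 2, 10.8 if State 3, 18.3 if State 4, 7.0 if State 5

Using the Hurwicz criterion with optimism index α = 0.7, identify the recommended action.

I: 0.7·13.7 + 0.3·4.4 = 10.91
II: 0.7·18.9 + 0.3·7.4 = 15.45
III: 0.7·19.1 + 0.3·5.9 = 15.14
IV: 0.7·18.3 + 0.3·0.6 = 12.99
V: 0.7·17.8 + 0.3·6.3 = 14.35
VI: 0.7·14.0 + 0.3·6.2 = 11.66
VII: 0.7·18.3 + 0.3·6.5 = 14.76
Highest Hurwicz score = 15.45 → II.

II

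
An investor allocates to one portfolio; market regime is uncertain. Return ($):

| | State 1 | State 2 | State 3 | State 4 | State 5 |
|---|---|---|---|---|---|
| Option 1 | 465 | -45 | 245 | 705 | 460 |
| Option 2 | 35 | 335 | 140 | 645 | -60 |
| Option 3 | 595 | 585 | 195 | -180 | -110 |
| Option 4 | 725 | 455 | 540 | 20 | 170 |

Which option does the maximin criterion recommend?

Row minima: Option 1=-45, Option 2=-60, Option 3=-180, Option 4=20
Best worst-case = 20 → Option 4.

Option 4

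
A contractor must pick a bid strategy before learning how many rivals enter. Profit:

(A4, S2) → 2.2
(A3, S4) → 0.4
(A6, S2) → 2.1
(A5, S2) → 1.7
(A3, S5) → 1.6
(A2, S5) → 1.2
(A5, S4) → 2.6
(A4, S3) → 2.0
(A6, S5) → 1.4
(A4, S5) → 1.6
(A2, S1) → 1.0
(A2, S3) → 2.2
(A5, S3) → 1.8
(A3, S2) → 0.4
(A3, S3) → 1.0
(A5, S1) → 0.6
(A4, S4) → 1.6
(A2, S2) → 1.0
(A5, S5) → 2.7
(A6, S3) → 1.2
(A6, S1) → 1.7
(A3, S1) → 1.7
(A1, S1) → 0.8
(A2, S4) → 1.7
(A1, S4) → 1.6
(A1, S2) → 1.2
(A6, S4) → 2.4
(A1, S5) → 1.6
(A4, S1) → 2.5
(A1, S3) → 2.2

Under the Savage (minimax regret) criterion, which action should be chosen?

Column bests: S1=2.5, S2=2.2, S3=2.2, S4=2.6, S5=2.7.
A1 regrets: 1.7, 1.0, 0.0, 1.0, 1.1 → max 1.7
A2 regrets: 1.5, 1.2, 0.0, 0.9, 1.5 → max 1.5
A3 regrets: 0.8, 1.8, 1.2, 2.2, 1.1 → max 2.2
A4 regrets: 0.0, 0.0, 0.2, 1.0, 1.1 → max 1.1
A5 regrets: 1.9, 0.5, 0.4, 0.0, 0.0 → max 1.9
A6 regrets: 0.8, 0.1, 1.0, 0.2, 1.3 → max 1.3
Smallest max regret = 1.1 → A4.

A4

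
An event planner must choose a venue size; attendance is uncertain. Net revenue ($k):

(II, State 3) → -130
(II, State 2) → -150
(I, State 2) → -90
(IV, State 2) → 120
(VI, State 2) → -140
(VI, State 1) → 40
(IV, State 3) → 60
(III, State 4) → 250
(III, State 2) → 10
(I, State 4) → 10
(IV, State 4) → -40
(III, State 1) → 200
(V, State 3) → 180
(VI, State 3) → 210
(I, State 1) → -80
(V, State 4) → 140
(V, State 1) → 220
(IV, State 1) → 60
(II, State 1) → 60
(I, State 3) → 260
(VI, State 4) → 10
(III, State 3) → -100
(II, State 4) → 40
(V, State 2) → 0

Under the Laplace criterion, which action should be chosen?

V

Row averages: I=25, II=-45, III=90, IV=50, V=135, VI=30
Highest average = 135 → V.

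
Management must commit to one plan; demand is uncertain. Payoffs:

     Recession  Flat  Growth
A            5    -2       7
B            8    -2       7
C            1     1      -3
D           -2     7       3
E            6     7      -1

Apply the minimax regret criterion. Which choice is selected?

E

Column bests: Recession=8, Flat=7, Growth=7.
A regrets: 3, 9, 0 → max 9
B regrets: 0, 9, 0 → max 9
C regrets: 7, 6, 10 → max 10
D regrets: 10, 0, 4 → max 10
E regrets: 2, 0, 8 → max 8
Smallest max regret = 8 → E.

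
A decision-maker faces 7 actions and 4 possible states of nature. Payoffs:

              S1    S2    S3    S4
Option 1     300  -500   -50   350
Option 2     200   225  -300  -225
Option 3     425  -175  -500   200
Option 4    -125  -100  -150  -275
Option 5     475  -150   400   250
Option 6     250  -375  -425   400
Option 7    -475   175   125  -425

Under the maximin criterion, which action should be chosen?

Option 5

Row minima: Option 1=-500, Option 2=-300, Option 3=-500, Option 4=-275, Option 5=-150, Option 6=-425, Option 7=-475
Best worst-case = -150 → Option 5.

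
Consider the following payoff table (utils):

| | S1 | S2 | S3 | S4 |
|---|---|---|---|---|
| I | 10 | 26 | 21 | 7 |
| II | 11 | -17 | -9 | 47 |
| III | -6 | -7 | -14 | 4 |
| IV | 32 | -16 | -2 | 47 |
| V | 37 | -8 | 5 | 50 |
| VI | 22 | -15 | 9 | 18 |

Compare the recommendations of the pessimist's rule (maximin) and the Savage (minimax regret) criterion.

Row minima: I=7, II=-17, III=-14, IV=-16, V=-8, VI=-15
Best worst-case = 7 → I.
Column bests: S1=37, S2=26, S3=21, S4=50.
I regrets: 27, 0, 0, 43 → max 43
II regrets: 26, 43, 30, 3 → max 43
III regrets: 43, 33, 35, 46 → max 46
IV regrets: 5, 42, 23, 3 → max 42
V regrets: 0, 34, 16, 0 → max 34
VI regrets: 15, 41, 12, 32 → max 41
Smallest max regret = 34 → V.

maximin → I; minimax regret → V (disagree)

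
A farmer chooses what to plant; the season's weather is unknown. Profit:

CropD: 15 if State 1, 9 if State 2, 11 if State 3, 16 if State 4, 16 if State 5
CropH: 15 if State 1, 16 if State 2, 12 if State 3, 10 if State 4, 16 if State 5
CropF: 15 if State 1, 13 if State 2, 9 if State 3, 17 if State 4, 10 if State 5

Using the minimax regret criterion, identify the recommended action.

Column bests: State 1=15, State 2=16, State 3=12, State 4=17, State 5=16.
CropD regrets: 0, 7, 1, 1, 0 → max 7
CropH regrets: 0, 0, 0, 7, 0 → max 7
CropF regrets: 0, 3, 3, 0, 6 → max 6
Smallest max regret = 6 → CropF.

CropF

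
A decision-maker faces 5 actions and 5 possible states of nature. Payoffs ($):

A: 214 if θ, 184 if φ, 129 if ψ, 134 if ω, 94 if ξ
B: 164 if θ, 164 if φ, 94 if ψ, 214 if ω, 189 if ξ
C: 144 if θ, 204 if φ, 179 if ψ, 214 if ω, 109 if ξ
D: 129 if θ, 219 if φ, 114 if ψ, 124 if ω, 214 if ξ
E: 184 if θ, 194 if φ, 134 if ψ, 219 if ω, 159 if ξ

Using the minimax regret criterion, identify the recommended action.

E

Column bests: θ=214, φ=219, ψ=179, ω=219, ξ=214.
A regrets: 0, 35, 50, 85, 120 → max 120
B regrets: 50, 55, 85, 5, 25 → max 85
C regrets: 70, 15, 0, 5, 105 → max 105
D regrets: 85, 0, 65, 95, 0 → max 95
E regrets: 30, 25, 45, 0, 55 → max 55
Smallest max regret = 55 → E.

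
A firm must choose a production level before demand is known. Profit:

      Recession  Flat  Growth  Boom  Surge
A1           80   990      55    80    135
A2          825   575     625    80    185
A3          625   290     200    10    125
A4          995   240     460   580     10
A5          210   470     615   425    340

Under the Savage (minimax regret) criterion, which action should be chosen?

Column bests: Recession=995, Flat=990, Growth=625, Boom=580, Surge=340.
A1 regrets: 915, 0, 570, 500, 205 → max 915
A2 regrets: 170, 415, 0, 500, 155 → max 500
A3 regrets: 370, 700, 425, 570, 215 → max 700
A4 regrets: 0, 750, 165, 0, 330 → max 750
A5 regrets: 785, 520, 10, 155, 0 → max 785
Smallest max regret = 500 → A2.

A2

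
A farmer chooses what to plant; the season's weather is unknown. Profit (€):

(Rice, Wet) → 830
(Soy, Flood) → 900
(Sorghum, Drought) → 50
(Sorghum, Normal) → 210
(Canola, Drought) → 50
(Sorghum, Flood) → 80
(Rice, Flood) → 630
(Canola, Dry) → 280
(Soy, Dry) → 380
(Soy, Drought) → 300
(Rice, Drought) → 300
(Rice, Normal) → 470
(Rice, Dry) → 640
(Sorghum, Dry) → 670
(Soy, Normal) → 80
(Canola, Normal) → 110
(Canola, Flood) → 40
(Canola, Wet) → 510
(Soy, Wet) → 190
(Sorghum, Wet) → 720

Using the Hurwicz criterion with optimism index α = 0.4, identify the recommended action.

Rice

Soy: 0.4·900 + 0.6·80 = 408
Canola: 0.4·510 + 0.6·40 = 228
Sorghum: 0.4·720 + 0.6·50 = 318
Rice: 0.4·830 + 0.6·300 = 512
Highest Hurwicz score = 512 → Rice.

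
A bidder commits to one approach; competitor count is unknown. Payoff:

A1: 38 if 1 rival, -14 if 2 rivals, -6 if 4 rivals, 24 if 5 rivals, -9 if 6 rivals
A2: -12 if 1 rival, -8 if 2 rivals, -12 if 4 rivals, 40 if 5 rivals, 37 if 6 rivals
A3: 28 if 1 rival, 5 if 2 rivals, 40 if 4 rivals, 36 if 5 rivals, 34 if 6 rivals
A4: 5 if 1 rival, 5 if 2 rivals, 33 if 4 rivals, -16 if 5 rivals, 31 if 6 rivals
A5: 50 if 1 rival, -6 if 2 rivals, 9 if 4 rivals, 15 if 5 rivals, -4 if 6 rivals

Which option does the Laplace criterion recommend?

Row averages: A1=6.6, A2=9, A3=28.6, A4=11.6, A5=12.8
Highest average = 28.6 → A3.

A3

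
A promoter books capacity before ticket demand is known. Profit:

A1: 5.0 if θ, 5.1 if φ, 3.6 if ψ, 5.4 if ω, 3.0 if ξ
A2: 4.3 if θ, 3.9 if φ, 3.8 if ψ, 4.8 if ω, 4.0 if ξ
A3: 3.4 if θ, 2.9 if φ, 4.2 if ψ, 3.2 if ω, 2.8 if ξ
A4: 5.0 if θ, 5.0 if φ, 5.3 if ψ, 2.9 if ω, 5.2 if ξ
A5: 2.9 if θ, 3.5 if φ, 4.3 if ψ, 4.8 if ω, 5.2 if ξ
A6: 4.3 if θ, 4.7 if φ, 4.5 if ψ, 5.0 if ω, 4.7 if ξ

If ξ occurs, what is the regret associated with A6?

0.5

Best payoff under ξ is 5.2.
Regret = 5.2 − 4.7 = 0.5.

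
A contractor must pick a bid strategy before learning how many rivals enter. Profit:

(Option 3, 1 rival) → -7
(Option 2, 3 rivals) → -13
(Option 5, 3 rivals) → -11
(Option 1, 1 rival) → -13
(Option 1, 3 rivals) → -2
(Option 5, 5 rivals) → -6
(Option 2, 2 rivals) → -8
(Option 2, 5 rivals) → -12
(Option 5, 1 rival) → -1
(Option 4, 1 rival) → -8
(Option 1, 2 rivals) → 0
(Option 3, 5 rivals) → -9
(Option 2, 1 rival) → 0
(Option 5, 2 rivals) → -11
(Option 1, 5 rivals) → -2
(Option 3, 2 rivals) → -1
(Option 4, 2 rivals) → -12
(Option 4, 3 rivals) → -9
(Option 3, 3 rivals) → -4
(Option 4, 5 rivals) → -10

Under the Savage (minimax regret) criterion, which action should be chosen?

Column bests: 1 rival=0, 2 rivals=0, 3 rivals=-2, 5 rivals=-2.
Option 1 regrets: 13, 0, 0, 0 → max 13
Option 2 regrets: 0, 8, 11, 10 → max 11
Option 3 regrets: 7, 1, 2, 7 → max 7
Option 4 regrets: 8, 12, 7, 8 → max 12
Option 5 regrets: 1, 11, 9, 4 → max 11
Smallest max regret = 7 → Option 3.

Option 3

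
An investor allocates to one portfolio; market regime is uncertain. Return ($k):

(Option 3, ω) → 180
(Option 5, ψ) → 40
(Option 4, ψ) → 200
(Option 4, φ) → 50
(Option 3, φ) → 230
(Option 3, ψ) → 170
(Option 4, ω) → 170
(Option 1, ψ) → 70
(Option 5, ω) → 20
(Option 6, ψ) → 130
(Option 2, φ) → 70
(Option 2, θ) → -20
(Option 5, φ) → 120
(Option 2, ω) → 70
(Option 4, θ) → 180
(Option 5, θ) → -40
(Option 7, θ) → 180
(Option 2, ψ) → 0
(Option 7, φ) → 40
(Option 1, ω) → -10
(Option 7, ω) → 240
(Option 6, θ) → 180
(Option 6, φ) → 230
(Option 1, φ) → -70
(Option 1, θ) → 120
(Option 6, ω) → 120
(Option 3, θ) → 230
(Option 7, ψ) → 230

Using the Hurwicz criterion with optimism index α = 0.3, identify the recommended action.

Option 3

Option 1: 0.3·120 + 0.7·(-70) = -13
Option 2: 0.3·70 + 0.7·(-20) = 7
Option 3: 0.3·230 + 0.7·170 = 188
Option 4: 0.3·200 + 0.7·50 = 95
Option 5: 0.3·120 + 0.7·(-40) = 8
Option 6: 0.3·230 + 0.7·120 = 153
Option 7: 0.3·240 + 0.7·40 = 100
Highest Hurwicz score = 188 → Option 3.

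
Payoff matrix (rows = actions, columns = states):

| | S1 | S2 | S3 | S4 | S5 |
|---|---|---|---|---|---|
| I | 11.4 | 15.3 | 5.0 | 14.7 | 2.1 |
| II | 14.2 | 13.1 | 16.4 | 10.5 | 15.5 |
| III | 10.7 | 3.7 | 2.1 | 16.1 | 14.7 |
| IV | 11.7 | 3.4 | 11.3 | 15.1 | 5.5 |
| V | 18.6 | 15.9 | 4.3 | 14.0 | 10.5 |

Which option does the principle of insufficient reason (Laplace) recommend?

Row averages: I=9.7, II=13.94, III=9.46, IV=9.4, V=12.66
Highest average = 13.94 → II.

II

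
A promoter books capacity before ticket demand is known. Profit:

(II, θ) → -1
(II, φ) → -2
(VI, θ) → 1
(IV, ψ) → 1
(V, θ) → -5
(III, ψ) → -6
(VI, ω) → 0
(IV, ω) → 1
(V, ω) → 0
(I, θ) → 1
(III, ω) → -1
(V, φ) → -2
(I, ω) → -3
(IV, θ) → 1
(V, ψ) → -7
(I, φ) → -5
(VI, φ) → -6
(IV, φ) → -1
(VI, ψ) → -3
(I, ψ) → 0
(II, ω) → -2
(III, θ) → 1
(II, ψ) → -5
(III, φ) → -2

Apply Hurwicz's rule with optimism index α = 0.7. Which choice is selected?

I: 0.7·1 + 0.3·(-5) = -0.8
II: 0.7·(-1) + 0.3·(-5) = -2.2
III: 0.7·1 + 0.3·(-6) = -1.1
IV: 0.7·1 + 0.3·(-1) = 0.4
V: 0.7·0 + 0.3·(-7) = -2.1
VI: 0.7·1 + 0.3·(-6) = -1.1
Highest Hurwicz score = 0.4 → IV.

IV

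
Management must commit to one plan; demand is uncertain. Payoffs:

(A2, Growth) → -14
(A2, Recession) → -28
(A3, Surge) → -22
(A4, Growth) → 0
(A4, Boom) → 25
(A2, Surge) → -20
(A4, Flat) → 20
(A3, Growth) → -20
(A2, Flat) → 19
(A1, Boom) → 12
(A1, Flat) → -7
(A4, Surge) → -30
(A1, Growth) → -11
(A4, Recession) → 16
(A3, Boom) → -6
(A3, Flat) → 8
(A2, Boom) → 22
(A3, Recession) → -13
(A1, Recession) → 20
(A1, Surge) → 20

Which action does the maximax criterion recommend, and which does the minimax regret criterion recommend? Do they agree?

Row maxima: A1=20, A2=22, A3=8, A4=25
Best best-case = 25 → A4.
Column bests: Recession=20, Flat=20, Growth=0, Boom=25, Surge=20.
A1 regrets: 0, 27, 11, 13, 0 → max 27
A2 regrets: 48, 1, 14, 3, 40 → max 48
A3 regrets: 33, 12, 20, 31, 42 → max 42
A4 regrets: 4, 0, 0, 0, 50 → max 50
Smallest max regret = 27 → A1.

maximax → A4; minimax regret → A1 (disagree)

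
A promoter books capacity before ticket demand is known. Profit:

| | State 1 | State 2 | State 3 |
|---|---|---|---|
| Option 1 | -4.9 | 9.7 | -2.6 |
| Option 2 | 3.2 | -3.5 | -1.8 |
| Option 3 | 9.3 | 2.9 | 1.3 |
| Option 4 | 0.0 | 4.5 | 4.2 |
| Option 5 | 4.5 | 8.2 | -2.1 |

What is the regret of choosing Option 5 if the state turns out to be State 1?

Best payoff under State 1 is 9.3.
Regret = 9.3 − 4.5 = 4.8.

4.8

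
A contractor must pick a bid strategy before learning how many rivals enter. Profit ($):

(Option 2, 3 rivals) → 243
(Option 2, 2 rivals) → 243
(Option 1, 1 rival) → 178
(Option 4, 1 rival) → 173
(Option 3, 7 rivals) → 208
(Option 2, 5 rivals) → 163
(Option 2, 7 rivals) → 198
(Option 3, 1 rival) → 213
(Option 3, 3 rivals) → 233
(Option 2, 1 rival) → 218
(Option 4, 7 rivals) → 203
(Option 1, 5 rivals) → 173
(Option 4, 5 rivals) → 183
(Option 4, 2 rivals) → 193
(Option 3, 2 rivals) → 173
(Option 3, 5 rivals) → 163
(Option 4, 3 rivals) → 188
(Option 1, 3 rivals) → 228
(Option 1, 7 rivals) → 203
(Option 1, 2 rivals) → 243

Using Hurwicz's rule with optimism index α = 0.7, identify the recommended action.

Option 1: 0.7·243 + 0.3·173 = 222
Option 2: 0.7·243 + 0.3·163 = 219
Option 3: 0.7·233 + 0.3·163 = 212
Option 4: 0.7·203 + 0.3·173 = 194
Highest Hurwicz score = 222 → Option 1.

Option 1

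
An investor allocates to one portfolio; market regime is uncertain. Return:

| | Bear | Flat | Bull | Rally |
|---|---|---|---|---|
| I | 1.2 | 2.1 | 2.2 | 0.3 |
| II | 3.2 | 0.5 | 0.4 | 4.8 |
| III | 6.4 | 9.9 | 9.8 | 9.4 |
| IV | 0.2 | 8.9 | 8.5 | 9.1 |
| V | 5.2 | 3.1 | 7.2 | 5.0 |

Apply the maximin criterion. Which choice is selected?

Row minima: I=0.3, II=0.4, III=6.4, IV=0.2, V=3.1
Best worst-case = 6.4 → III.

III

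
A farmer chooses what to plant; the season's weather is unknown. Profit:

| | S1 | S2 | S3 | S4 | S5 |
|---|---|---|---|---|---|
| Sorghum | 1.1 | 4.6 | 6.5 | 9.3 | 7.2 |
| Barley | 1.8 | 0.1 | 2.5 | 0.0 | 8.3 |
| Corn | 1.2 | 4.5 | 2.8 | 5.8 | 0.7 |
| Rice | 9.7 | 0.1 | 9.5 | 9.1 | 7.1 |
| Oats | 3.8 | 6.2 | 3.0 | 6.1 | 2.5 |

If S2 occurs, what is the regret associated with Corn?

1.7

Best payoff under S2 is 6.2.
Regret = 6.2 − 4.5 = 1.7.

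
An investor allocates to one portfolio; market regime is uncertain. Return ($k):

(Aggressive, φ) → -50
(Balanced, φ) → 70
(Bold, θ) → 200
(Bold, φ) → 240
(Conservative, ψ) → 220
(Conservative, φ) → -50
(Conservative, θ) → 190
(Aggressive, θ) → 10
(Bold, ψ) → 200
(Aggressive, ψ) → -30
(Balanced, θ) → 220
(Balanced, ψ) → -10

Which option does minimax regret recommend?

Bold

Column bests: θ=220, φ=240, ψ=220.
Conservative regrets: 30, 290, 0 → max 290
Balanced regrets: 0, 170, 230 → max 230
Aggressive regrets: 210, 290, 250 → max 290
Bold regrets: 20, 0, 20 → max 20
Smallest max regret = 20 → Bold.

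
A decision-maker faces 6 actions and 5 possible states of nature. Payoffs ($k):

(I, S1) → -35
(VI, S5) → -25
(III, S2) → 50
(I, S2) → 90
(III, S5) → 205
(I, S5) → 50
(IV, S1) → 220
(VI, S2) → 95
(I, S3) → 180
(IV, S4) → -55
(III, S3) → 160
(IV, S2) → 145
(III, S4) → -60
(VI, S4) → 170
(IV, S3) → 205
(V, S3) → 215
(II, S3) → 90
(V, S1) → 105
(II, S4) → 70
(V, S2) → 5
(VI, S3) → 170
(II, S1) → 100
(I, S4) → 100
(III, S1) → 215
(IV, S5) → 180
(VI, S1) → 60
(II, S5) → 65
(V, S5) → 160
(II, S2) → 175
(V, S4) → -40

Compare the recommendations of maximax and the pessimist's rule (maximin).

maximax → IV; maximin → II (disagree)

Row maxima: I=180, II=175, III=215, IV=220, V=215, VI=170
Best best-case = 220 → IV.
Row minima: I=-35, II=65, III=-60, IV=-55, V=-40, VI=-25
Best worst-case = 65 → II.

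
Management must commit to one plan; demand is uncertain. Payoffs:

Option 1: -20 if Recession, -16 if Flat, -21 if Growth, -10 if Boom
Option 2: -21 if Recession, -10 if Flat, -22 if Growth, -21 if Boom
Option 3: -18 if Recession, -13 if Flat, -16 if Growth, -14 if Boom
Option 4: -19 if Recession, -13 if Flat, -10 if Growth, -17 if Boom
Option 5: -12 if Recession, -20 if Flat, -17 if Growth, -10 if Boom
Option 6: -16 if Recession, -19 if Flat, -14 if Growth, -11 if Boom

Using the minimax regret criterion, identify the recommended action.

Column bests: Recession=-12, Flat=-10, Growth=-10, Boom=-10.
Option 1 regrets: 8, 6, 11, 0 → max 11
Option 2 regrets: 9, 0, 12, 11 → max 12
Option 3 regrets: 6, 3, 6, 4 → max 6
Option 4 regrets: 7, 3, 0, 7 → max 7
Option 5 regrets: 0, 10, 7, 0 → max 10
Option 6 regrets: 4, 9, 4, 1 → max 9
Smallest max regret = 6 → Option 3.

Option 3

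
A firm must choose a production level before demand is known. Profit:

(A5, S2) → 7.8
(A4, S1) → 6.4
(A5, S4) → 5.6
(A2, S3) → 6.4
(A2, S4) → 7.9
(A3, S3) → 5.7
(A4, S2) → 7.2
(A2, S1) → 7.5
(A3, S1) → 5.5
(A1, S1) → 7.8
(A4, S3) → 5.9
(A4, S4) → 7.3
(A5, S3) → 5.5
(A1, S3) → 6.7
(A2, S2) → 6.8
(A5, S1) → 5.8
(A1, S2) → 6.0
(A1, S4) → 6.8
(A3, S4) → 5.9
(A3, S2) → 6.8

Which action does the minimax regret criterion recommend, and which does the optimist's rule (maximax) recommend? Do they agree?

minimax regret → A2; maximax → A2 (agree)

Column bests: S1=7.8, S2=7.8, S3=6.7, S4=7.9.
A1 regrets: 0.0, 1.8, 0.0, 1.1 → max 1.8
A2 regrets: 0.3, 1.0, 0.3, 0.0 → max 1.0
A3 regrets: 2.3, 1.0, 1.0, 2.0 → max 2.3
A4 regrets: 1.4, 0.6, 0.8, 0.6 → max 1.4
A5 regrets: 2.0, 0.0, 1.2, 2.3 → max 2.3
Smallest max regret = 1.0 → A2.
Row maxima: A1=7.8, A2=7.9, A3=6.8, A4=7.3, A5=7.8
Best best-case = 7.9 → A2.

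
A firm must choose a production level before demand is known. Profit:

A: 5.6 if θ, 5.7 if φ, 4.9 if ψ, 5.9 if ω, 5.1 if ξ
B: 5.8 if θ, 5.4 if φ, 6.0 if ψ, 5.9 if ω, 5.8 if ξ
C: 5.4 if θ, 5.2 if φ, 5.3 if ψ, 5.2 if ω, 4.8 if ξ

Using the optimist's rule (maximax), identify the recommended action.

B

Row maxima: A=5.9, B=6.0, C=5.4
Best best-case = 6.0 → B.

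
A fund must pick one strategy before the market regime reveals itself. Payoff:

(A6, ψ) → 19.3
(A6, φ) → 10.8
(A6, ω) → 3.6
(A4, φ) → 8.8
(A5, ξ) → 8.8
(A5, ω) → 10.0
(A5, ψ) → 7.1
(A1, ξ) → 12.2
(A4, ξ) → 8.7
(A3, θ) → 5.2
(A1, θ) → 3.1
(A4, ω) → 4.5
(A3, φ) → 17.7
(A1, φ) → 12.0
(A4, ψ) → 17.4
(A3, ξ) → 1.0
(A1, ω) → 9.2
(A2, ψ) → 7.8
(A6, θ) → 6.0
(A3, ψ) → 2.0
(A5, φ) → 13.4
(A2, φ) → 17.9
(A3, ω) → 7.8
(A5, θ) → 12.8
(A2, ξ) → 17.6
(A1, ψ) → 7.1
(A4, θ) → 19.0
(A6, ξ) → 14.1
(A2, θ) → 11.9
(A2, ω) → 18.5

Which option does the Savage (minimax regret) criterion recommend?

A2

Column bests: θ=19.0, φ=17.9, ψ=19.3, ω=18.5, ξ=17.6.
A1 regrets: 15.9, 5.9, 12.2, 9.3, 5.4 → max 15.9
A2 regrets: 7.1, 0.0, 11.5, 0.0, 0.0 → max 11.5
A3 regrets: 13.8, 0.2, 17.3, 10.7, 16.6 → max 17.3
A4 regrets: 0.0, 9.1, 1.9, 14.0, 8.9 → max 14.0
A5 regrets: 6.2, 4.5, 12.2, 8.5, 8.8 → max 12.2
A6 regrets: 13.0, 7.1, 0.0, 14.9, 3.5 → max 14.9
Smallest max regret = 11.5 → A2.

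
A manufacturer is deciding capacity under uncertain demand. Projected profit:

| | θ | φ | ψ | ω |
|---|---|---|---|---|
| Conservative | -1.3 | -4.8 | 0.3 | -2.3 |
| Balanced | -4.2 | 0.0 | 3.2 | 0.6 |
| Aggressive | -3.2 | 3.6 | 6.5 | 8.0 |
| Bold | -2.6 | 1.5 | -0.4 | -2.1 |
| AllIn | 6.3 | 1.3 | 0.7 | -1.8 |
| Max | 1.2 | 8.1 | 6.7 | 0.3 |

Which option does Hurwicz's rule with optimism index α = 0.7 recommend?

Conservative: 0.7·0.3 + 0.3·(-4.8) = -1.23
Balanced: 0.7·3.2 + 0.3·(-4.2) = 0.98
Aggressive: 0.7·8.0 + 0.3·(-3.2) = 4.64
Bold: 0.7·1.5 + 0.3·(-2.6) = 0.27
AllIn: 0.7·6.3 + 0.3·(-1.8) = 3.87
Max: 0.7·8.1 + 0.3·0.3 = 5.76
Highest Hurwicz score = 5.76 → Max.

Max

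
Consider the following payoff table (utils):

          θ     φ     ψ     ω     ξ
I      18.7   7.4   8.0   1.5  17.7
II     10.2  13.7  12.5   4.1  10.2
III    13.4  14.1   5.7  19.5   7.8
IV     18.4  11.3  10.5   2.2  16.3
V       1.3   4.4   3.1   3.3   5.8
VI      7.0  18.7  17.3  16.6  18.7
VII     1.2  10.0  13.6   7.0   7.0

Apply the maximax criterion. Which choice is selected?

Row maxima: I=18.7, II=13.7, III=19.5, IV=18.4, V=5.8, VI=18.7, VII=13.6
Best best-case = 19.5 → III.

III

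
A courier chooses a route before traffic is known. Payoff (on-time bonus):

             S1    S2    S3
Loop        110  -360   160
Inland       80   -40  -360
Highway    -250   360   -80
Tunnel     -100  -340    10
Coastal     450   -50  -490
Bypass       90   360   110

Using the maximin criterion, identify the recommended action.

Bypass

Row minima: Loop=-360, Inland=-360, Highway=-250, Tunnel=-340, Coastal=-490, Bypass=90
Best worst-case = 90 → Bypass.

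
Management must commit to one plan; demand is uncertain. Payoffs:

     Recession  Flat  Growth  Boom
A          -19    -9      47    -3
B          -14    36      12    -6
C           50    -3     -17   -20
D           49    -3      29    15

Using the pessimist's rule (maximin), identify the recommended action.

D

Row minima: A=-19, B=-14, C=-20, D=-3
Best worst-case = -3 → D.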